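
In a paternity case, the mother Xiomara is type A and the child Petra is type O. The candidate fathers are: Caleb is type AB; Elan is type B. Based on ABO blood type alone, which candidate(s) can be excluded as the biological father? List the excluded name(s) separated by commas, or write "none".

Caleb

A candidate is excluded only if no genotype consistent with his phenotype could produce a type O child with a type A mother.
Caleb (type AB): no genotype consistent with that phenotype can produce a type-O child with a type-A mother.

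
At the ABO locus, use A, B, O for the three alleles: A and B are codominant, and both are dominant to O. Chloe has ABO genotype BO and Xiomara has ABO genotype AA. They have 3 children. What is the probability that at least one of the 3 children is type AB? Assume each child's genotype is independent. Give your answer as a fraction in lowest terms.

7/8

ABO cross BO × AA → 1/2 A, 1/2 AB.
So P(type AB) = 1/2 per child.
P(none) = (1/2)^3 = 1/8; P(at least one) = 1 − 1/8 = 7/8.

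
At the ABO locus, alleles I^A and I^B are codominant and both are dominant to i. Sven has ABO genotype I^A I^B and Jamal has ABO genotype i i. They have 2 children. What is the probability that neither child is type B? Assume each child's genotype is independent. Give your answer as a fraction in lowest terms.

ABO cross I^A I^B × i i → 1/2 A, 1/2 B.
So P(type B) = 1/2 per child.
P(not type B) = 1/2 for one child; (1/2)^2 = 1/4.

1/4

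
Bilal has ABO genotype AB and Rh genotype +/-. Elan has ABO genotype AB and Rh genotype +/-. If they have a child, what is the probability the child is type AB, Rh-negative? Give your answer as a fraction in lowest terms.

1/8

ABO cross AB × AB → offspring phenotypes: 1/4 A, 1/4 B, 1/2 AB.
Rh cross +/- × +/- → 3/4 Rh+, 1/4 Rh-.
Independent loci: P(type AB, Rh-negative) = 1/2 × 1/4 = 1/8.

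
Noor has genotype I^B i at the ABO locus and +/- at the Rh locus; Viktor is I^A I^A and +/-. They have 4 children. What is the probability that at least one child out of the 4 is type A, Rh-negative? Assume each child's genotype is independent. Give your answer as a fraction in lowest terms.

1695/4096

ABO cross I^B i × I^A I^A → 1/2 A, 1/2 AB.
Rh cross +/- × +/- → 3/4 Rh+, 1/4 Rh-; so P(type A, Rh-negative) = 1/2 × 1/4 = 1/8 per child.
P(none) = (7/8)^4 = 2401/4096; P(at least one) = 1 − 2401/4096 = 1695/4096.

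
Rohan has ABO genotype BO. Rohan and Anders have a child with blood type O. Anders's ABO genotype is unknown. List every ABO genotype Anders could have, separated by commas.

AO, BO, OO

For each candidate genotype of Anders, check whether crossing it with BO can produce every observed child phenotype.
  AA → possible child types {A, AB} ✗
  AB → possible child types {A, B, AB} ✗
  AO → possible child types {O, A, B, AB} ✓
  BB → possible child types {B} ✗
  BO → possible child types {O, B} ✓
  OO → possible child types {O, B} ✓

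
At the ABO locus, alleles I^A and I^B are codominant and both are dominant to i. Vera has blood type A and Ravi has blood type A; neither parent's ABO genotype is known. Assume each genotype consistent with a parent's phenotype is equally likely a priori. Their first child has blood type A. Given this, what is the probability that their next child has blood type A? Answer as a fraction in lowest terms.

Possible genotypes: Vera ∈ {I^A I^A, I^A i}; Ravi ∈ {I^A I^A, I^A i}.
Weight each parental genotype pair by prior × P(type-A child):
  I^A I^A × I^A I^A: posterior weight 4/15; P(next child type A) = 1.
  I^A I^A × I^A i: posterior weight 4/15; P(next child type A) = 1.
  I^A i × I^A I^A: posterior weight 4/15; P(next child type A) = 1.
  I^A i × I^A i: posterior weight 1/5; P(next child type A) = 3/4.
Weighted sum = 19/20.

19/20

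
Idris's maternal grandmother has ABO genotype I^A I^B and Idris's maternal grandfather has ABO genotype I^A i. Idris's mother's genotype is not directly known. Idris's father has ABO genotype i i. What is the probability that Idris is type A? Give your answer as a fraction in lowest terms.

1/2

Idris's mother's ABO genotype from I^A I^B × I^A i: 1/4 I^A I^A, 1/4 I^A I^B, 1/4 I^A i, 1/4 I^B i.
Crossing each possibility with the father i i and summing P(type A): 1/4·1 + 1/4·1/2 + 1/4·1/2 + 1/4·0 = 1/2.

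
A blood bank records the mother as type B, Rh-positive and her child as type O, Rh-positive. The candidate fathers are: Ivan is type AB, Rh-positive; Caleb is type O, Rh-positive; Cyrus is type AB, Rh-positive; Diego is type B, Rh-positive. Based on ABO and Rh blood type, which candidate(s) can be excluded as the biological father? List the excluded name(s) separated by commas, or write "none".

A candidate is excluded only if no genotype consistent with his phenotype could produce a type O, Rh-positive child with a type B, Rh-positive mother.
Ivan (type AB, Rh+): no genotype consistent with that phenotype can produce a type-O Rh+ child with a type-B mother.
Cyrus (type AB, Rh+): no genotype consistent with that phenotype can produce a type-O Rh+ child with a type-B mother.

Ivan, Cyrus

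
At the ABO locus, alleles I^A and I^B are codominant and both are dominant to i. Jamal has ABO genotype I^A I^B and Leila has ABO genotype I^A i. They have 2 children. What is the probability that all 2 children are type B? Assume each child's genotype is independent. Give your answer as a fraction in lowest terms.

ABO cross I^A I^B × I^A i → 1/2 A, 1/4 B, 1/4 AB.
So P(type B) = 1/4 per child.
All 2 independent: (1/4)^2 = 1/16.

1/16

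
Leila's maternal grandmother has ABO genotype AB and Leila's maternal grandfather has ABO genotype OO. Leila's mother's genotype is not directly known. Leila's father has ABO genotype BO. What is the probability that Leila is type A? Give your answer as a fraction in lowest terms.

1/8

Leila's mother's ABO genotype from AB × OO: 1/2 AO, 1/2 BO.
Crossing each possibility with the father BO and summing P(type A): 1/2·1/4 + 1/2·0 = 1/8.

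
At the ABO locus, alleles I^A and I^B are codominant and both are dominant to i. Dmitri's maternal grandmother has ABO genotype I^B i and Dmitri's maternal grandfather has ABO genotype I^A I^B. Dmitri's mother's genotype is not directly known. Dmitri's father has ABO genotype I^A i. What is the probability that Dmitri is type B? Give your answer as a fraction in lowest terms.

1/4

Dmitri's mother's ABO genotype from I^B i × I^A I^B: 1/4 I^A I^B, 1/4 I^A i, 1/4 I^B I^B, 1/4 I^B i.
Crossing each possibility with the father I^A i and summing P(type B): 1/4·1/4 + 1/4·0 + 1/4·1/2 + 1/4·1/4 = 1/4.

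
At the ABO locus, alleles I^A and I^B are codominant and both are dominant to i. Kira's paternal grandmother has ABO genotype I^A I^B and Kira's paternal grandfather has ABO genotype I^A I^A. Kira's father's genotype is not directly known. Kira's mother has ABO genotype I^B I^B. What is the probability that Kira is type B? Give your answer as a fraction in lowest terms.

1/4

Kira's father's ABO genotype from I^A I^B × I^A I^A: 1/2 I^A I^A, 1/2 I^A I^B.
Crossing each possibility with the mother I^B I^B and summing P(type B): 1/2·0 + 1/2·1/2 = 1/4.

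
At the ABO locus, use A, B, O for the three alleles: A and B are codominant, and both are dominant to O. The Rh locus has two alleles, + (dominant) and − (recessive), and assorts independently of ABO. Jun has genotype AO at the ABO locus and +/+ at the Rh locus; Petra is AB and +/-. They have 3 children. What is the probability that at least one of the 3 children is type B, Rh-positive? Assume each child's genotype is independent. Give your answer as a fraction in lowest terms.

37/64

ABO cross AO × AB → 1/2 A, 1/4 B, 1/4 AB.
Rh cross +/+ × +/- → 1 Rh+; so P(type B, Rh-positive) = 1/4 × 1 = 1/4 per child.
P(none) = (3/4)^3 = 27/64; P(at least one) = 1 − 27/64 = 37/64.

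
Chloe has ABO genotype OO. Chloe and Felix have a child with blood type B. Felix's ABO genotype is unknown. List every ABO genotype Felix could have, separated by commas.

AB, BB, BO

For each candidate genotype of Felix, check whether crossing it with OO can produce every observed child phenotype.
  AA → possible child types {A} ✗
  AB → possible child types {A, B} ✓
  AO → possible child types {O, A} ✗
  BB → possible child types {B} ✓
  BO → possible child types {O, B} ✓
  OO → possible child types {O} ✗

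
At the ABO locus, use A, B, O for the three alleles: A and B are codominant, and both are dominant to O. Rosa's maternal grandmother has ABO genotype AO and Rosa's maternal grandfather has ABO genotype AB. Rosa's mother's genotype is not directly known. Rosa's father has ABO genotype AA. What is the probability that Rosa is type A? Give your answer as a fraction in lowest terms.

Rosa's mother's ABO genotype from AO × AB: 1/4 AA, 1/4 AB, 1/4 AO, 1/4 BO.
Crossing each possibility with the father AA and summing P(type A): 1/4·1 + 1/4·1/2 + 1/4·1 + 1/4·1/2 = 3/4.

3/4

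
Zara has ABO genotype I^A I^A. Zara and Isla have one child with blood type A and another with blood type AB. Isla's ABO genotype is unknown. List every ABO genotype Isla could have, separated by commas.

I^A I^B, I^B i

For each candidate genotype of Isla, check whether crossing it with I^A I^A can produce every observed child phenotype.
  I^A I^A → possible child types {A} ✗
  I^A I^B → possible child types {A, AB} ✓
  I^A i → possible child types {A} ✗
  I^B I^B → possible child types {AB} ✗
  I^B i → possible child types {A, AB} ✓
  i i → possible child types {A} ✗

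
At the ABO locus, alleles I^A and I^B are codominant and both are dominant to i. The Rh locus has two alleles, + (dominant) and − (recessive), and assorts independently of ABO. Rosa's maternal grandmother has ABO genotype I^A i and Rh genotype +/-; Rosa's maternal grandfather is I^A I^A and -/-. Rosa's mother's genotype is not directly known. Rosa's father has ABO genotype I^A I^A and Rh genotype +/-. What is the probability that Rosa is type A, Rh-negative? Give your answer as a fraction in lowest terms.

Rosa's mother's ABO genotype from I^A i × I^A I^A: 1/2 I^A I^A, 1/2 I^A i.
Crossing each possibility with the father I^A I^A and summing P(type A): 1/2·1 + 1/2·1 = 1.
Similarly for Rh via the mother's Rh distribution: P(Rh-) = 3/8.
Independent loci: 1 × 3/8 = 3/8.

3/8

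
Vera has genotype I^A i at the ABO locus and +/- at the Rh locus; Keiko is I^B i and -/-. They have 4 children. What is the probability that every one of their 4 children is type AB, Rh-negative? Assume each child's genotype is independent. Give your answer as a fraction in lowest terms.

1/4096

ABO cross I^A i × I^B i → 1/4 O, 1/4 A, 1/4 B, 1/4 AB.
Rh cross +/- × -/- → 1/2 Rh+, 1/2 Rh-; so P(type AB, Rh-negative) = 1/4 × 1/2 = 1/8 per child.
All 4 independent: (1/8)^4 = 1/4096.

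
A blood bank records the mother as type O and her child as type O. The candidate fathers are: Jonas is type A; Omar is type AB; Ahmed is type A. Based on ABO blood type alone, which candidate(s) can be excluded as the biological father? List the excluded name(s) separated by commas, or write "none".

Omar

A candidate is excluded only if no genotype consistent with his phenotype could produce a type O child with a type O mother.
Omar (type AB): no genotype consistent with that phenotype can produce a type-O child with a type-O mother.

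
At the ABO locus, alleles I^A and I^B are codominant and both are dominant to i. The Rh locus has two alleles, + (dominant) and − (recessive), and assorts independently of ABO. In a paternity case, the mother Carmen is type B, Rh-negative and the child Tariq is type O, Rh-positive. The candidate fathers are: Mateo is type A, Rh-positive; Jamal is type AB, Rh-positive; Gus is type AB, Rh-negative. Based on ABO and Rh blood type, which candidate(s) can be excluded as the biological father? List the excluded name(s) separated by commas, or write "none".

A candidate is excluded only if no genotype consistent with his phenotype could produce a type O, Rh-positive child with a type B, Rh-negative mother.
Jamal (type AB, Rh+): no genotype consistent with that phenotype can produce a type-O Rh+ child with a type-B mother.
Gus (type AB, Rh-): no genotype consistent with that phenotype can produce a type-O Rh+ child with a type-B mother.

Jamal, Gus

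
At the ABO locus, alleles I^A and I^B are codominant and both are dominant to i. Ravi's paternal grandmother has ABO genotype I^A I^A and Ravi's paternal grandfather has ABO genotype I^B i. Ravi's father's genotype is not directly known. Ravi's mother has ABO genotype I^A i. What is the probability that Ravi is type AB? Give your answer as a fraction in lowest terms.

Ravi's father's ABO genotype from I^A I^A × I^B i: 1/2 I^A I^B, 1/2 I^A i.
Crossing each possibility with the mother I^A i and summing P(type AB): 1/2·1/4 + 1/2·0 = 1/8.

1/8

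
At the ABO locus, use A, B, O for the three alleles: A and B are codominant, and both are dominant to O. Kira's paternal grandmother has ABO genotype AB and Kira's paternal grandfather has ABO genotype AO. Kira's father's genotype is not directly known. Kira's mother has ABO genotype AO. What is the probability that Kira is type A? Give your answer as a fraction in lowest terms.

Kira's father's ABO genotype from AB × AO: 1/4 AA, 1/4 AB, 1/4 AO, 1/4 BO.
Crossing each possibility with the mother AO and summing P(type A): 1/4·1 + 1/4·1/2 + 1/4·3/4 + 1/4·1/4 = 5/8.

5/8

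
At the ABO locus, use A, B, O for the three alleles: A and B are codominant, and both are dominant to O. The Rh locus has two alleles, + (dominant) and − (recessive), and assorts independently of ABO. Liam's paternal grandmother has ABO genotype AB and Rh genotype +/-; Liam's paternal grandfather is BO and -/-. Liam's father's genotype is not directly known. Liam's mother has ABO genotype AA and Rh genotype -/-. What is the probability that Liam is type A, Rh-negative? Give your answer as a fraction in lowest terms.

3/8

Liam's father's ABO genotype from AB × BO: 1/4 AB, 1/4 AO, 1/4 BB, 1/4 BO.
Crossing each possibility with the mother AA and summing P(type A): 1/4·1/2 + 1/4·1 + 1/4·0 + 1/4·1/2 = 1/2.
Similarly for Rh via the father's Rh distribution: P(Rh-) = 3/4.
Independent loci: 1/2 × 3/4 = 3/8.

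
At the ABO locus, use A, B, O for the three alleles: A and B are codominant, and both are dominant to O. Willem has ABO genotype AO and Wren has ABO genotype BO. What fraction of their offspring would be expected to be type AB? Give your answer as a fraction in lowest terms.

1/4

ABO cross AO × BO → offspring phenotypes: 1/4 O, 1/4 A, 1/4 B, 1/4 AB.
So P(type AB) = 1/4.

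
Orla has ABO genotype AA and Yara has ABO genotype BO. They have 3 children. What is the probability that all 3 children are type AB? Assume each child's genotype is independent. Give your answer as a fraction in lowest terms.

1/8

ABO cross AA × BO → 1/2 A, 1/2 AB.
So P(type AB) = 1/2 per child.
All 3 independent: (1/2)^3 = 1/8.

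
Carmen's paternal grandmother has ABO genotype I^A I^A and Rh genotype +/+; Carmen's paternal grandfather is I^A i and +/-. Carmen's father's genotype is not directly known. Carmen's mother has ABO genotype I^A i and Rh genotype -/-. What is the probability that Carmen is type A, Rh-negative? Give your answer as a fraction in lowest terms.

7/32

Carmen's father's ABO genotype from I^A I^A × I^A i: 1/2 I^A I^A, 1/2 I^A i.
Crossing each possibility with the mother I^A i and summing P(type A): 1/2·1 + 1/2·3/4 = 7/8.
Similarly for Rh via the father's Rh distribution: P(Rh-) = 1/4.
Independent loci: 7/8 × 1/4 = 7/32.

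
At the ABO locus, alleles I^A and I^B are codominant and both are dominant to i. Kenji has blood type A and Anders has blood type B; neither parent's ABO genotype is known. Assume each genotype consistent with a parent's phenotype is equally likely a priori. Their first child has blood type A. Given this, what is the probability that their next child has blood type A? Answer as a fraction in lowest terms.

5/12

Possible genotypes: Kenji ∈ {I^A I^A, I^A i}; Anders ∈ {I^B I^B, I^B i}.
Weight each parental genotype pair by prior × P(type-A child):
  I^A I^A × I^B i: posterior weight 2/3; P(next child type A) = 1/2.
  I^A i × I^B i: posterior weight 1/3; P(next child type A) = 1/4.
Weighted sum = 5/12.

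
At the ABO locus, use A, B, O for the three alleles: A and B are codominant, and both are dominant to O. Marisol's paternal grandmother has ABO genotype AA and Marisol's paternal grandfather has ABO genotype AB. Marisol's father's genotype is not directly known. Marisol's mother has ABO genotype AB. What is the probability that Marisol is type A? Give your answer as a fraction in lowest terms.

Marisol's father's ABO genotype from AA × AB: 1/2 AA, 1/2 AB.
Crossing each possibility with the mother AB and summing P(type A): 1/2·1/2 + 1/2·1/4 = 3/8.

3/8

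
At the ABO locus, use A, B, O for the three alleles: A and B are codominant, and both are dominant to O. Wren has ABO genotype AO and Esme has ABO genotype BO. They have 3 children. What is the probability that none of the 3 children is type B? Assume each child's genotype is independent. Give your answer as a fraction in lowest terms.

ABO cross AO × BO → 1/4 O, 1/4 A, 1/4 B, 1/4 AB.
So P(type B) = 1/4 per child.
P(not type B) = 3/4 for one child; (3/4)^3 = 27/64.

27/64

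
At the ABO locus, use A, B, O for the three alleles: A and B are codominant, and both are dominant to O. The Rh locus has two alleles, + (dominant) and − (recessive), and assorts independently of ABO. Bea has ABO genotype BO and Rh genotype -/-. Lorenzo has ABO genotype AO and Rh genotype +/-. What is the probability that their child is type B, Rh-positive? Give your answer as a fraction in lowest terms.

ABO cross BO × AO → offspring phenotypes: 1/4 O, 1/4 A, 1/4 B, 1/4 AB.
Rh cross -/- × +/- → 1/2 Rh+, 1/2 Rh-.
Independent loci: P(type B, Rh-positive) = 1/4 × 1/2 = 1/8.

1/8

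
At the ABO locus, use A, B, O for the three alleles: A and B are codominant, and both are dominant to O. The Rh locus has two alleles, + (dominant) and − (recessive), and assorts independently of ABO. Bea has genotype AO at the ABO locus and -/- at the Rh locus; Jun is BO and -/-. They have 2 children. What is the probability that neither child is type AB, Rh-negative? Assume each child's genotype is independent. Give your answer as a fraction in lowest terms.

ABO cross AO × BO → 1/4 O, 1/4 A, 1/4 B, 1/4 AB.
Rh cross -/- × -/- → 1 Rh-; so P(type AB, Rh-negative) = 1/4 × 1 = 1/4 per child.
P(not type AB, Rh-negative) = 3/4 for one child; (3/4)^2 = 9/16.

9/16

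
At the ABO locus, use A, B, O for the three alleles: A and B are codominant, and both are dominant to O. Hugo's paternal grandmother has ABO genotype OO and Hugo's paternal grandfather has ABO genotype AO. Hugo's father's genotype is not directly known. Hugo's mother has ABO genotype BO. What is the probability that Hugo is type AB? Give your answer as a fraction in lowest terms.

Hugo's father's ABO genotype from OO × AO: 1/2 AO, 1/2 OO.
Crossing each possibility with the mother BO and summing P(type AB): 1/2·1/4 + 1/2·0 = 1/8.

1/8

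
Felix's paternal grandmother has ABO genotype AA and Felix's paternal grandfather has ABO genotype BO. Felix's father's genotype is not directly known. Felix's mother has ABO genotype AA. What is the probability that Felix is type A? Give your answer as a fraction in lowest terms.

3/4

Felix's father's ABO genotype from AA × BO: 1/2 AB, 1/2 AO.
Crossing each possibility with the mother AA and summing P(type A): 1/2·1/2 + 1/2·1 = 3/4.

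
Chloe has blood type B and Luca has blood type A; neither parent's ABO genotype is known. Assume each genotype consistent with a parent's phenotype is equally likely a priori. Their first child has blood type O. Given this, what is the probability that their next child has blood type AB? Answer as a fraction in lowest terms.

1/4

Possible genotypes: Chloe ∈ {BB, BO}; Luca ∈ {AA, AO}.
Weight each parental genotype pair by prior × P(type-O child):
  BO × AO: posterior weight 1; P(next child type AB) = 1/4.
Weighted sum = 1/4.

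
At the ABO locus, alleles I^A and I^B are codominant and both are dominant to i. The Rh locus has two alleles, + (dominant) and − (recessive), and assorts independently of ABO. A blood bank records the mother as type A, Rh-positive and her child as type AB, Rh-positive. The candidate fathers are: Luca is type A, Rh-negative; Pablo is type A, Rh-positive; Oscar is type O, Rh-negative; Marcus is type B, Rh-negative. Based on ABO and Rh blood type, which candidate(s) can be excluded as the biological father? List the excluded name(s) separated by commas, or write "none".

Luca, Pablo, Oscar

A candidate is excluded only if no genotype consistent with his phenotype could produce a type AB, Rh-positive child with a type A, Rh-positive mother.
Luca (type A, Rh-): no genotype consistent with that phenotype can produce a type-AB Rh+ child with a type-A mother.
Pablo (type A, Rh+): no genotype consistent with that phenotype can produce a type-AB Rh+ child with a type-A mother.
Oscar (type O, Rh-): no genotype consistent with that phenotype can produce a type-AB Rh+ child with a type-A mother.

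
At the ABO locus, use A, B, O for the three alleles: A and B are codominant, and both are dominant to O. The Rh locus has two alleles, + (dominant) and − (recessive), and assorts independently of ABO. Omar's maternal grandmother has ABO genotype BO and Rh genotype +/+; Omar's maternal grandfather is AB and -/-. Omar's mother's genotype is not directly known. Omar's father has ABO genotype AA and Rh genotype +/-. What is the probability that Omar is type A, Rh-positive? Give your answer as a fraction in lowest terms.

3/8

Omar's mother's ABO genotype from BO × AB: 1/4 AB, 1/4 AO, 1/4 BB, 1/4 BO.
Crossing each possibility with the father AA and summing P(type A): 1/4·1/2 + 1/4·1 + 1/4·0 + 1/4·1/2 = 1/2.
Similarly for Rh via the mother's Rh distribution: P(Rh+) = 3/4.
Independent loci: 1/2 × 3/4 = 3/8.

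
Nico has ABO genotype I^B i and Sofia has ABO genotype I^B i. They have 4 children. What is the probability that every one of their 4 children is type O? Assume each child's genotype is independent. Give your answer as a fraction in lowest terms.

ABO cross I^B i × I^B i → 1/4 O, 3/4 B.
So P(type O) = 1/4 per child.
All 4 independent: (1/4)^4 = 1/256.

1/256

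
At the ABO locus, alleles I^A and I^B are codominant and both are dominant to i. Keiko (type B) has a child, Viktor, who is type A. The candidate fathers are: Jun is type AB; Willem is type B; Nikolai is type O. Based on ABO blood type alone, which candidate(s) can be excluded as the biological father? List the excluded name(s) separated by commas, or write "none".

A candidate is excluded only if no genotype consistent with his phenotype could produce a type A child with a type B mother.
Willem (type B): no genotype consistent with that phenotype can produce a type-A child with a type-B mother.
Nikolai (type O): no genotype consistent with that phenotype can produce a type-A child with a type-B mother.

Willem, Nikolai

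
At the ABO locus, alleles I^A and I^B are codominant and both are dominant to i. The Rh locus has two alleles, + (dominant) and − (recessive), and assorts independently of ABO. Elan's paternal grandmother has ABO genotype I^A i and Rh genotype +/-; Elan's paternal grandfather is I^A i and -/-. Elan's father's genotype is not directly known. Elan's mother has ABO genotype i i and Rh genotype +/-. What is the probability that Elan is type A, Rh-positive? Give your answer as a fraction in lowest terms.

Elan's father's ABO genotype from I^A i × I^A i: 1/4 I^A I^A, 1/2 I^A i, 1/4 i i.
Crossing each possibility with the mother i i and summing P(type A): 1/4·1 + 1/2·1/2 + 1/4·0 = 1/2.
Similarly for Rh via the father's Rh distribution: P(Rh+) = 5/8.
Independent loci: 1/2 × 5/8 = 5/16.

5/16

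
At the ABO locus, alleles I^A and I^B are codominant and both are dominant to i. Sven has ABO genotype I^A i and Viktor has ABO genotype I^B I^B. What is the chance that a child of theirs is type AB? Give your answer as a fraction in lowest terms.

1/2

ABO cross I^A i × I^B I^B → offspring phenotypes: 1/2 B, 1/2 AB.
So P(type AB) = 1/2.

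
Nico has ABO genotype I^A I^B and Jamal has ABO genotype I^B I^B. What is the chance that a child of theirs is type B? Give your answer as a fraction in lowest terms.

ABO cross I^A I^B × I^B I^B → offspring phenotypes: 1/2 B, 1/2 AB.
So P(type B) = 1/2.

1/2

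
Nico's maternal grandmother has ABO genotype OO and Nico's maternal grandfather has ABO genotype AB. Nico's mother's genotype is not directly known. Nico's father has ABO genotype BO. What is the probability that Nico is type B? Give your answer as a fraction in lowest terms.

1/2

Nico's mother's ABO genotype from OO × AB: 1/2 AO, 1/2 BO.
Crossing each possibility with the father BO and summing P(type B): 1/2·1/4 + 1/2·3/4 = 1/2.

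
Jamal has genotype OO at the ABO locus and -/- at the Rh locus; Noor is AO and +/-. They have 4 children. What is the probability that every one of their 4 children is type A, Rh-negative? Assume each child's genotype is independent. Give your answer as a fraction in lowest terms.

ABO cross OO × AO → 1/2 O, 1/2 A.
Rh cross -/- × +/- → 1/2 Rh+, 1/2 Rh-; so P(type A, Rh-negative) = 1/2 × 1/2 = 1/4 per child.
All 4 independent: (1/4)^4 = 1/256.

1/256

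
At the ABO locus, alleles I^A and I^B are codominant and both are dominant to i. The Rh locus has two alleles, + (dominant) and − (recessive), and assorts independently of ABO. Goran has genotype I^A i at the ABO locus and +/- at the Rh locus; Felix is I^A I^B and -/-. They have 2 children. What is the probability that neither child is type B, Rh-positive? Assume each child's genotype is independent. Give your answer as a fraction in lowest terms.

49/64

ABO cross I^A i × I^A I^B → 1/2 A, 1/4 B, 1/4 AB.
Rh cross +/- × -/- → 1/2 Rh+, 1/2 Rh-; so P(type B, Rh-positive) = 1/4 × 1/2 = 1/8 per child.
P(not type B, Rh-positive) = 7/8 for one child; (7/8)^2 = 49/64.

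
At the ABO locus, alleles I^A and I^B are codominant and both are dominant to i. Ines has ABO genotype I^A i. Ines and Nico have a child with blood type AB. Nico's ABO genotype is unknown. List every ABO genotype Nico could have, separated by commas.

I^A I^B, I^B I^B, I^B i

For each candidate genotype of Nico, check whether crossing it with I^A i can produce every observed child phenotype.
  I^A I^A → possible child types {A} ✗
  I^A I^B → possible child types {A, B, AB} ✓
  I^A i → possible child types {O, A} ✗
  I^B I^B → possible child types {B, AB} ✓
  I^B i → possible child types {O, A, B, AB} ✓
  i i → possible child types {O, A} ✗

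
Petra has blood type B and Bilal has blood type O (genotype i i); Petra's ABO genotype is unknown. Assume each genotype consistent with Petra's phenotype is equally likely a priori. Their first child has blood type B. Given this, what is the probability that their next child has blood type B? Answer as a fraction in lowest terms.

Possible genotypes: Petra ∈ {I^B I^B, I^B i}; Bilal ∈ {i i}.
Weight each parental genotype pair by prior × P(type-B child):
  I^B I^B × i i: posterior weight 2/3; P(next child type B) = 1.
  I^B i × i i: posterior weight 1/3; P(next child type B) = 1/2.
Weighted sum = 5/6.

5/6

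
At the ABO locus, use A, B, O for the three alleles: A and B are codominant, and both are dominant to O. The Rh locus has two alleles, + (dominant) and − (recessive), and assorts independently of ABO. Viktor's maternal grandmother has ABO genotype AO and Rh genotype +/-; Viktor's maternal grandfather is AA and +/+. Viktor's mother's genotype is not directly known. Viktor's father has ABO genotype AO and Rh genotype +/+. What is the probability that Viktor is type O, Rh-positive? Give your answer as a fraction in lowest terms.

Viktor's mother's ABO genotype from AO × AA: 1/2 AA, 1/2 AO.
Crossing each possibility with the father AO and summing P(type O): 1/2·0 + 1/2·1/4 = 1/8.
Similarly for Rh via the mother's Rh distribution: P(Rh+) = 1.
Independent loci: 1/8 × 1 = 1/8.

1/8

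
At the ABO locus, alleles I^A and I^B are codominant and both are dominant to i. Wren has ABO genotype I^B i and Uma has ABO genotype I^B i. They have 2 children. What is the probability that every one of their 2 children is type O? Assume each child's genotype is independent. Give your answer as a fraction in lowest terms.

1/16

ABO cross I^B i × I^B i → 1/4 O, 3/4 B.
So P(type O) = 1/4 per child.
All 2 independent: (1/4)^2 = 1/16.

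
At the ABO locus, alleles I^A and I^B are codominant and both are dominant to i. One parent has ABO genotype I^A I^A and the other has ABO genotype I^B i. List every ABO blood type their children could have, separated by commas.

Gametes from I^A I^A × I^B i give offspring ABO genotypes I^A I^B, I^A i, i.e. phenotypes A, AB.

A, AB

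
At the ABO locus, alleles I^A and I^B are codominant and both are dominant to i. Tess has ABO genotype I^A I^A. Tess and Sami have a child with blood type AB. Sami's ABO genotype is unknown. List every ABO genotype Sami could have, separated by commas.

For each candidate genotype of Sami, check whether crossing it with I^A I^A can produce every observed child phenotype.
  I^A I^A → possible child types {A} ✗
  I^A I^B → possible child types {A, AB} ✓
  I^A i → possible child types {A} ✗
  I^B I^B → possible child types {AB} ✓
  I^B i → possible child types {A, AB} ✓
  i i → possible child types {A} ✗

I^A I^B, I^B I^B, I^B i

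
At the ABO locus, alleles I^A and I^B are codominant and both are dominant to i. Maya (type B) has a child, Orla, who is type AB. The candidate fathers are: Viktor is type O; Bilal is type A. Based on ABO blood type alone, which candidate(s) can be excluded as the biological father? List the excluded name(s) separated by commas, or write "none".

A candidate is excluded only if no genotype consistent with his phenotype could produce a type AB child with a type B mother.
Viktor (type O): no genotype consistent with that phenotype can produce a type-AB child with a type-B mother.

Viktor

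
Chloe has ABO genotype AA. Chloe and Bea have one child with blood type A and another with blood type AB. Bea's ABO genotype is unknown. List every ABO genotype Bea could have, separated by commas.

AB, BO

For each candidate genotype of Bea, check whether crossing it with AA can produce every observed child phenotype.
  AA → possible child types {A} ✗
  AB → possible child types {A, AB} ✓
  AO → possible child types {A} ✗
  BB → possible child types {AB} ✗
  BO → possible child types {A, AB} ✓
  OO → possible child types {A} ✗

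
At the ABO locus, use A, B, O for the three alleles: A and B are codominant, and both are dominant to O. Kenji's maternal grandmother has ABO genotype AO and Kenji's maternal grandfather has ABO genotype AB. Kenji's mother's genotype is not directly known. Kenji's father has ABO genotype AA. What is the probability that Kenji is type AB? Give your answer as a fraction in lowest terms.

Kenji's mother's ABO genotype from AO × AB: 1/4 AA, 1/4 AB, 1/4 AO, 1/4 BO.
Crossing each possibility with the father AA and summing P(type AB): 1/4·0 + 1/4·1/2 + 1/4·0 + 1/4·1/2 = 1/4.

1/4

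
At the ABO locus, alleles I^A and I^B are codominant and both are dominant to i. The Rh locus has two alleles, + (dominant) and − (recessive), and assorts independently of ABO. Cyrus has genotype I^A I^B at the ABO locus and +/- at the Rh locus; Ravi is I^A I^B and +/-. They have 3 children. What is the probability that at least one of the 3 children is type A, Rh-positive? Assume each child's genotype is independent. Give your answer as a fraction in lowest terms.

ABO cross I^A I^B × I^A I^B → 1/4 A, 1/4 B, 1/2 AB.
Rh cross +/- × +/- → 3/4 Rh+, 1/4 Rh-; so P(type A, Rh-positive) = 1/4 × 3/4 = 3/16 per child.
P(none) = (13/16)^3 = 2197/4096; P(at least one) = 1 − 2197/4096 = 1899/4096.

1899/4096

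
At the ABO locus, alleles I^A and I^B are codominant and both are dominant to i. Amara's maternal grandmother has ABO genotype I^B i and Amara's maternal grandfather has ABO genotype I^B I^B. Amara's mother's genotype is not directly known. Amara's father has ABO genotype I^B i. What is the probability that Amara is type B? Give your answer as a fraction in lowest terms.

7/8

Amara's mother's ABO genotype from I^B i × I^B I^B: 1/2 I^B I^B, 1/2 I^B i.
Crossing each possibility with the father I^B i and summing P(type B): 1/2·1 + 1/2·3/4 = 7/8.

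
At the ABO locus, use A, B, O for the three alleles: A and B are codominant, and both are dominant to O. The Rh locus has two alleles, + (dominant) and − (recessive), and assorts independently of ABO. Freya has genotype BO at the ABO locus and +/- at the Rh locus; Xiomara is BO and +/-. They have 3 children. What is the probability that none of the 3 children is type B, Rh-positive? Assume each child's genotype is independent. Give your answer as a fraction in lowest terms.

ABO cross BO × BO → 1/4 O, 3/4 B.
Rh cross +/- × +/- → 3/4 Rh+, 1/4 Rh-; so P(type B, Rh-positive) = 3/4 × 3/4 = 9/16 per child.
P(not type B, Rh-positive) = 7/16 for one child; (7/16)^3 = 343/4096.

343/4096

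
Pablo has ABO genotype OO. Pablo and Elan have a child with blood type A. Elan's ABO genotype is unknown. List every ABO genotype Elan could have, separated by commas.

AA, AB, AO

For each candidate genotype of Elan, check whether crossing it with OO can produce every observed child phenotype.
  AA → possible child types {A} ✓
  AB → possible child types {A, B} ✓
  AO → possible child types {O, A} ✓
  BB → possible child types {B} ✗
  BO → possible child types {O, B} ✗
  OO → possible child types {O} ✗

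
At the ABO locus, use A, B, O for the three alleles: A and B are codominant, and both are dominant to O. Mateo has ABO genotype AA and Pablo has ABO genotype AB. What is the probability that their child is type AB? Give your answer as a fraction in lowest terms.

1/2

ABO cross AA × AB → offspring phenotypes: 1/2 A, 1/2 AB.
So P(type AB) = 1/2.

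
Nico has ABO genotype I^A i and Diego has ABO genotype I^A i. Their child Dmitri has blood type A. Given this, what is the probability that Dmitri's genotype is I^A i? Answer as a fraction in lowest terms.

2/3

Cross I^A i × I^A i → 1/4 I^A I^A, 1/2 I^A i, 1/4 i i.
Type-A genotypes among offspring: I^A I^A (1/4), I^A i (1/2); total 3/4.
P(I^A i | type A) = (1/2) / (3/4) = 2/3.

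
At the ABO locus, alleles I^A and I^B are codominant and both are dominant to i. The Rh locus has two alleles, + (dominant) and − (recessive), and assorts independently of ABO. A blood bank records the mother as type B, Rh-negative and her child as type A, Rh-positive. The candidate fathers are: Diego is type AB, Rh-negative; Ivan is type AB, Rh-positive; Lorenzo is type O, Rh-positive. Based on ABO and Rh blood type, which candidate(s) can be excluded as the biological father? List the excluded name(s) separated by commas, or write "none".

Diego, Lorenzo

A candidate is excluded only if no genotype consistent with his phenotype could produce a type A, Rh-positive child with a type B, Rh-negative mother.
Diego (type AB, Rh-): no genotype consistent with that phenotype can produce a type-A Rh+ child with a type-B mother.
Lorenzo (type O, Rh+): no genotype consistent with that phenotype can produce a type-A Rh+ child with a type-B mother.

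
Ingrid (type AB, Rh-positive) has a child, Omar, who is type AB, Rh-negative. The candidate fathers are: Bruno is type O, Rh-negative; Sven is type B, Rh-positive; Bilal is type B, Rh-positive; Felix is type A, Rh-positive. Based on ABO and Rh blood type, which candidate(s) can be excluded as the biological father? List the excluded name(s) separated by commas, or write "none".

Bruno

A candidate is excluded only if no genotype consistent with his phenotype could produce a type AB, Rh-negative child with a type AB, Rh-positive mother.
Bruno (type O, Rh-): no genotype consistent with that phenotype can produce a type-AB Rh- child with a type-AB mother.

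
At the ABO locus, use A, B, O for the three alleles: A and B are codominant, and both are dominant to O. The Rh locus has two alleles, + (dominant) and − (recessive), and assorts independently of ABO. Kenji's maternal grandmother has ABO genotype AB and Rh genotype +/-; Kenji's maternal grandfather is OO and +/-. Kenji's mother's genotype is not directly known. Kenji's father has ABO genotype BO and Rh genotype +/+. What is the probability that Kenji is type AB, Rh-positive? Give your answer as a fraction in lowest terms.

1/8

Kenji's mother's ABO genotype from AB × OO: 1/2 AO, 1/2 BO.
Crossing each possibility with the father BO and summing P(type AB): 1/2·1/4 + 1/2·0 = 1/8.
Similarly for Rh via the mother's Rh distribution: P(Rh+) = 1.
Independent loci: 1/8 × 1 = 1/8.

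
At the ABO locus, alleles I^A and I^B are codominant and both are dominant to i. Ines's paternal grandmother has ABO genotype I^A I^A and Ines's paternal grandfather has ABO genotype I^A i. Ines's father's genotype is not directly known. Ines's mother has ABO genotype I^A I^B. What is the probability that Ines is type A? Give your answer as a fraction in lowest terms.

1/2

Ines's father's ABO genotype from I^A I^A × I^A i: 1/2 I^A I^A, 1/2 I^A i.
Crossing each possibility with the mother I^A I^B and summing P(type A): 1/2·1/2 + 1/2·1/2 = 1/2.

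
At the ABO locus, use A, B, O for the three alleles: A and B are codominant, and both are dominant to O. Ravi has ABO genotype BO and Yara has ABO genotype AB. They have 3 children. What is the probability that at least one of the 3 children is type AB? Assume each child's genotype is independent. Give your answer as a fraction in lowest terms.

ABO cross BO × AB → 1/4 A, 1/2 B, 1/4 AB.
So P(type AB) = 1/4 per child.
P(none) = (3/4)^3 = 27/64; P(at least one) = 1 − 27/64 = 37/64.

37/64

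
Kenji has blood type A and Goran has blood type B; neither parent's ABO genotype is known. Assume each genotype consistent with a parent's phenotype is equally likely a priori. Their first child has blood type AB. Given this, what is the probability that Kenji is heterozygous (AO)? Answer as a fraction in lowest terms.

1/3

Possible genotypes: Kenji ∈ {AA, AO}; Goran ∈ {BB, BO}.
Weight each parental genotype pair by prior × P(type-AB child):
  AA × BB: posterior weight 4/9.
  AA × BO: posterior weight 2/9.
  AO × BB: posterior weight 2/9.
  AO × BO: posterior weight 1/9.
Sum the posterior weight over pairs where Kenji is AO: 1/3.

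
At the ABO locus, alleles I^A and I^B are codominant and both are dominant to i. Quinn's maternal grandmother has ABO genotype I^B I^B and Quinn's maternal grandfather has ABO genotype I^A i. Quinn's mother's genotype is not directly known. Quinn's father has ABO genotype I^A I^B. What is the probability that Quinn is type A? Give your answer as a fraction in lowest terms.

Quinn's mother's ABO genotype from I^B I^B × I^A i: 1/2 I^A I^B, 1/2 I^B i.
Crossing each possibility with the father I^A I^B and summing P(type A): 1/2·1/4 + 1/2·1/4 = 1/4.

1/4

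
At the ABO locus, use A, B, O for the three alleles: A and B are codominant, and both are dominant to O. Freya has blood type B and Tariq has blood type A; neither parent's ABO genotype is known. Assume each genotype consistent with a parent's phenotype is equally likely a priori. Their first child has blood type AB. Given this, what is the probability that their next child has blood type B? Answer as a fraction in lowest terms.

Possible genotypes: Freya ∈ {BB, BO}; Tariq ∈ {AA, AO}.
Weight each parental genotype pair by prior × P(type-AB child):
  BB × AA: posterior weight 4/9; P(next child type B) = 0.
  BB × AO: posterior weight 2/9; P(next child type B) = 1/2.
  BO × AA: posterior weight 2/9; P(next child type B) = 0.
  BO × AO: posterior weight 1/9; P(next child type B) = 1/4.
Weighted sum = 5/36.

5/36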